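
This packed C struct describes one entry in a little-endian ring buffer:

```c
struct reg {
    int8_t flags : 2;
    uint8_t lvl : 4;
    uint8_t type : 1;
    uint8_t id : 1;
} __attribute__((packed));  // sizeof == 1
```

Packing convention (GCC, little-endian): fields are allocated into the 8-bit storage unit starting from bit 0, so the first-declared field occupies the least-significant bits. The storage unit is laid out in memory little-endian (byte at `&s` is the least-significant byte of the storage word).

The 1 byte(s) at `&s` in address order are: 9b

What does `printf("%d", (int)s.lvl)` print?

[0]=0x9b (little-endian) → word 0x9b
flags [0+:2] = (word>>0) & 0x3 = 3
lvl [2+:4] = (word>>2) & 0xf = 6  ←
type [6+:1] = (word>>6) & 0x1 = 0
id [7+:1] = (word>>7) & 0x1 = 1

6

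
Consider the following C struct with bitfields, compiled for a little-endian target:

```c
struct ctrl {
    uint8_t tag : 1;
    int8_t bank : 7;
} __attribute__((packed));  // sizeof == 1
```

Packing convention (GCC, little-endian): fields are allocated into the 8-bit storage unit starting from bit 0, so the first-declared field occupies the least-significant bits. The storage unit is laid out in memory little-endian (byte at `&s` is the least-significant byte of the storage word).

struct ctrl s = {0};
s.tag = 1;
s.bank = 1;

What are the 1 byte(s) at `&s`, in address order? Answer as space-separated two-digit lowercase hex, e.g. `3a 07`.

03

tag (1b) val=1 bits=0x1 at bit 0: 0x01
bank (7b) val=1 bits=0x1 at bit 1: 0x03
word = 0x03 → little-endian bytes:
  [0]=0x03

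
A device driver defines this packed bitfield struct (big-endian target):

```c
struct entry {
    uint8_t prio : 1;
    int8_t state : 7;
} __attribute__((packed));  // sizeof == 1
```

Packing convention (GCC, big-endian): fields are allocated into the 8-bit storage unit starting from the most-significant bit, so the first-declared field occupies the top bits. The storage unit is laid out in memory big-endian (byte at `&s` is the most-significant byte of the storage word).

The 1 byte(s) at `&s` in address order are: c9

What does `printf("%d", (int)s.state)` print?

-55

[0]=0xc9 (big-endian) → word 0xc9
prio [7+:1] = (word>>7) & 0x1 = 1
state [0+:7] = (word>>0) & 0x7f = 73  ←
state signed 7b, MSB=1: 73 - 128 = -55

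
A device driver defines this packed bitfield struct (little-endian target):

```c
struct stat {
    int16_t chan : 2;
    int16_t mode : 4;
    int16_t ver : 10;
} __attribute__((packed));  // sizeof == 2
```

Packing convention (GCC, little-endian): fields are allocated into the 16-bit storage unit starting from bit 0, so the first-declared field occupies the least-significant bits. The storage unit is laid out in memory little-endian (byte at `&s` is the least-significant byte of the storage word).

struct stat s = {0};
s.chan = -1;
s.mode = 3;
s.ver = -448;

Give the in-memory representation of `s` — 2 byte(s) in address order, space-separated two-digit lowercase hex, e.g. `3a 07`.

0f 90

[0+:2] chan=-1 & 0x3 = 0x3; word=0x0003
[2+:4] mode=3 & 0xf = 0x3; word=0x000f
[6+:10] ver=-448 & 0x3ff = 0x240; word=0x900f
word = 0x900f → little-endian bytes:
  [0]=0x0f  [1]=0x90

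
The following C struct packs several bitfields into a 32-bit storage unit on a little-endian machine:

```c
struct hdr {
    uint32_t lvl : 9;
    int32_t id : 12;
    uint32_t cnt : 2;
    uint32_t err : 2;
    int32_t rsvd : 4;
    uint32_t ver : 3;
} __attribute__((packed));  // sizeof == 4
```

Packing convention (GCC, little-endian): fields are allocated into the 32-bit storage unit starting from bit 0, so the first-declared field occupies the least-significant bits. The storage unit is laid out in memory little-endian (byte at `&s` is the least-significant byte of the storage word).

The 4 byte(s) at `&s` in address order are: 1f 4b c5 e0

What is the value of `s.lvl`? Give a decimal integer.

[0]=0x1f [1]=0x4b [2]=0xc5 [3]=0xe0 (little-endian) → word 0xe0c54b1f
lvl [0+:9] = (word>>0) & 0x1ff = 287  ←
id [9+:12] = (word>>9) & 0xfff = 677
cnt [21+:2] = (word>>21) & 0x3 = 2
err [23+:2] = (word>>23) & 0x3 = 1
rsvd [25+:4] = (word>>25) & 0xf = 0
ver [29+:3] = (word>>29) & 0x7 = 7

287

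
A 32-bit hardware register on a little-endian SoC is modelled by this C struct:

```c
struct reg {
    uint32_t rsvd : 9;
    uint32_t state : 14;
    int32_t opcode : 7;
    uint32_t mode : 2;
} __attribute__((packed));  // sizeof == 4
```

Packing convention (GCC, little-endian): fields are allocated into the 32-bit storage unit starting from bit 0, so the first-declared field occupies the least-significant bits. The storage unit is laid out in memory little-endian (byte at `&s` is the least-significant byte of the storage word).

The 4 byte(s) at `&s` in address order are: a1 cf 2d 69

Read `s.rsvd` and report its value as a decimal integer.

[0]=0xa1 [1]=0xcf [2]=0x2d [3]=0x69 (little-endian) → word 0x692dcfa1
rsvd [0+:9] = (word>>0) & 0x1ff = 417  ←
state [9+:14] = (word>>9) & 0x3fff = 5863
opcode [23+:7] = (word>>23) & 0x7f = 82
mode [30+:2] = (word>>30) & 0x3 = 1

417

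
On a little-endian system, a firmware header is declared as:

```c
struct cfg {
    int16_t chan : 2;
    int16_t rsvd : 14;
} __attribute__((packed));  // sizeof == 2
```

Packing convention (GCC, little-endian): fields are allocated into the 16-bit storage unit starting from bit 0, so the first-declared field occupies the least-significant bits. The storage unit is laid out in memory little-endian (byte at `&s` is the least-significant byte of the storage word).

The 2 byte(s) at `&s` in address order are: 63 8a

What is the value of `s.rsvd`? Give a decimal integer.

-7528

[0]=0x63 [1]=0x8a (little-endian) → word 0x8a63
chan:2 @ bit 0 → (0x8a63>>0)&0x3 = 0x3
rsvd:14 @ bit 2 → (0x8a63>>2)&0x3fff = 0x2298  ←
rsvd signed 14b, MSB=1: 8856 - 16384 = -7528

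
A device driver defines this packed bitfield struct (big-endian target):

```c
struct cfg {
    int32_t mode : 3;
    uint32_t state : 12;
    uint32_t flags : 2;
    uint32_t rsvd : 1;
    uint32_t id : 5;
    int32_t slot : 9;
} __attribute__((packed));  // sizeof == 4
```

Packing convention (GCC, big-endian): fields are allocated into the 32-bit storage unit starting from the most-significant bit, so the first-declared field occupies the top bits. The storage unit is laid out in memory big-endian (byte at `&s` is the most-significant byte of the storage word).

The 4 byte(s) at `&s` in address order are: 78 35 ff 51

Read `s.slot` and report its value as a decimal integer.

[0]=0x78 [1]=0x35 [2]=0xff [3]=0x51 (big-endian) → word 0x7835ff51
mode:3 @ bit 29 → (0x7835ff51>>29)&0x7 = 0x3
state:12 @ bit 17 → (0x7835ff51>>17)&0xfff = 0xc1a
flags:2 @ bit 15 → (0x7835ff51>>15)&0x3 = 0x3
rsvd:1 @ bit 14 → (0x7835ff51>>14)&0x1 = 0x1
id:5 @ bit 9 → (0x7835ff51>>9)&0x1f = 0x1f
slot:9 @ bit 0 → (0x7835ff51>>0)&0x1ff = 0x151  ←
slot signed 9b, MSB=1: 337 - 512 = -175

-175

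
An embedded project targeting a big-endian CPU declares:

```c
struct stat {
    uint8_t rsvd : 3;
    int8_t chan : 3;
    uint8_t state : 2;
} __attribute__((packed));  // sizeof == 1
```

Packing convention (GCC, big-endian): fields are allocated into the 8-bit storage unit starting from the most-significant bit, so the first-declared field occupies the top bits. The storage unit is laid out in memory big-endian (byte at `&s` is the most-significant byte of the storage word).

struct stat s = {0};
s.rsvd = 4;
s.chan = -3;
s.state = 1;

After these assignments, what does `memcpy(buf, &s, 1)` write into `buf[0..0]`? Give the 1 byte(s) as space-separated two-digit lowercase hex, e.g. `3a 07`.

rsvd (3b) val=4 bits=0x4 at bit 5: 0x80
chan (3b) val=-3 bits=0x5 at bit 2: 0x94
state (2b) val=1 bits=0x1 at bit 0: 0x95
word = 0x95 → big-endian bytes:
  [0]=0x95

95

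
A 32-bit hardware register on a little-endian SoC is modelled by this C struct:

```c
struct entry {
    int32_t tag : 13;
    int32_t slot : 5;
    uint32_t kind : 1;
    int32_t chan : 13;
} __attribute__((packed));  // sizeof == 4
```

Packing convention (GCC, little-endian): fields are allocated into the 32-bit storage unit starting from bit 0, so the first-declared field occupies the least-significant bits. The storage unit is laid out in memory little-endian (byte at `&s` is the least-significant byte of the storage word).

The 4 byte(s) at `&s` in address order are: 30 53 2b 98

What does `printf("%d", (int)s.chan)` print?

[0]=0x30 [1]=0x53 [2]=0x2b [3]=0x98 (little-endian) → word 0x982b5330
tag:13 @ bit 0 → (0x982b5330>>0)&0x1fff = 0x1330
slot:5 @ bit 13 → (0x982b5330>>13)&0x1f = 0x1a
kind:1 @ bit 18 → (0x982b5330>>18)&0x1 = 0x0
chan:13 @ bit 19 → (0x982b5330>>19)&0x1fff = 0x1305  ←
chan signed 13b, MSB=1: 4869 - 8192 = -3323

-3323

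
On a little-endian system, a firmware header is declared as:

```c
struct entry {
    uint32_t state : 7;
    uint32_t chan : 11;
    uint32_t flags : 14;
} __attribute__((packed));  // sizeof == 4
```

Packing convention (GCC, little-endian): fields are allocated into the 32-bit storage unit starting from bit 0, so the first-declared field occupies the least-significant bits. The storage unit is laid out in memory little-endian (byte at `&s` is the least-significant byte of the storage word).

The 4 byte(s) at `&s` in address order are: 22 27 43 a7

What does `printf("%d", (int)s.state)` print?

[0]=0x22 [1]=0x27 [2]=0x43 [3]=0xa7 (little-endian) → word 0xa7432722
state [0+:7] = (word>>0) & 0x7f = 34  ←
chan [7+:11] = (word>>7) & 0x7ff = 1614
flags [18+:14] = (word>>18) & 0x3fff = 10704

34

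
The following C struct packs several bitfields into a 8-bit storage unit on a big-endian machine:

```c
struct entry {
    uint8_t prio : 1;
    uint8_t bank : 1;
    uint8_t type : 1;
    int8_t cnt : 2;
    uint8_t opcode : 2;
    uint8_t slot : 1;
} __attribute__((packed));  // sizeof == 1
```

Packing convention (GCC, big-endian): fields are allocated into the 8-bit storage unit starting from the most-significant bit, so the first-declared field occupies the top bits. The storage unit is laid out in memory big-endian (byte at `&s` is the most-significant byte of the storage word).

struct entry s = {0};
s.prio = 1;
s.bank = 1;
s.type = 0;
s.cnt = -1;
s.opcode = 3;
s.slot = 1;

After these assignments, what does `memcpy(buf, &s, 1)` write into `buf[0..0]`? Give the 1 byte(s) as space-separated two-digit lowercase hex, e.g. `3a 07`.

df

prio:1 = 1 → 0x1 << 7 → word 0x80
bank:1 = 1 → 0x1 << 6 → word 0xc0
type:1 = 0 → 0x0 << 5 → word 0xc0
cnt:2 = -1 → 0x3 << 3 → word 0xd8
opcode:2 = 3 → 0x3 << 1 → word 0xde
slot:1 = 1 → 0x1 << 0 → word 0xdf
word = 0xdf → big-endian bytes:
  [0]=0xdf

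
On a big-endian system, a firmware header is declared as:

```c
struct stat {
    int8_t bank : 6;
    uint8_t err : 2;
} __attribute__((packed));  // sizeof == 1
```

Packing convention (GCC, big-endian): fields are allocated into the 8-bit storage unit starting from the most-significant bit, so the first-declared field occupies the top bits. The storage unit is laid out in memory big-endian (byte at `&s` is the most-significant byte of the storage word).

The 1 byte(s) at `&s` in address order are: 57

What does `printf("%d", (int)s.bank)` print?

[0]=0x57 (big-endian) → word 0x57
bank [2+:6] = (word>>2) & 0x3f = 21  ←
err [0+:2] = (word>>0) & 0x3 = 3
bank signed 6b, MSB=0: value = 21

21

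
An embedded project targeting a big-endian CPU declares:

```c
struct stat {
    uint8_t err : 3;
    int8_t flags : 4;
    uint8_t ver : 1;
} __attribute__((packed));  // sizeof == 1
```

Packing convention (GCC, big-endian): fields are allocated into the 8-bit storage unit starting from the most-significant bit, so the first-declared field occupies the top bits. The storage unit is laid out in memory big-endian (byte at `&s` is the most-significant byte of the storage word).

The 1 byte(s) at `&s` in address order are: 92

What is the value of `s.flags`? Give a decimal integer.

[0]=0x92 (big-endian) → word 0x92
err [5+:3] = (word>>5) & 0x7 = 4
flags [1+:4] = (word>>1) & 0xf = 9  ←
ver [0+:1] = (word>>0) & 0x1 = 0
flags signed 4b, MSB=1: 9 - 16 = -7

-7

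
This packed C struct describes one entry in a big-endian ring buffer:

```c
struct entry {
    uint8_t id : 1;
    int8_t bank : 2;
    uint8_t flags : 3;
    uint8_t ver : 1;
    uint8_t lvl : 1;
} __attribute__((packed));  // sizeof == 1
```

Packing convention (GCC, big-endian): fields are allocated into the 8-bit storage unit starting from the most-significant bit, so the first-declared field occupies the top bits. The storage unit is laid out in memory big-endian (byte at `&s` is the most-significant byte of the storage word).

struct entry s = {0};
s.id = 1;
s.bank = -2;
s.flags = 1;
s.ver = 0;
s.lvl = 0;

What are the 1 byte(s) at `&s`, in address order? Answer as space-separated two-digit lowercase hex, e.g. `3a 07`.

c4

[7+:1] id=1 & 0x1 = 0x1; word=0x80
[5+:2] bank=-2 & 0x3 = 0x2; word=0xc0
[2+:3] flags=1 & 0x7 = 0x1; word=0xc4
[1+:1] ver=0 & 0x1 = 0x0; word=0xc4
[0+:1] lvl=0 & 0x1 = 0x0; word=0xc4
word = 0xc4 → big-endian bytes:
  [0]=0xc4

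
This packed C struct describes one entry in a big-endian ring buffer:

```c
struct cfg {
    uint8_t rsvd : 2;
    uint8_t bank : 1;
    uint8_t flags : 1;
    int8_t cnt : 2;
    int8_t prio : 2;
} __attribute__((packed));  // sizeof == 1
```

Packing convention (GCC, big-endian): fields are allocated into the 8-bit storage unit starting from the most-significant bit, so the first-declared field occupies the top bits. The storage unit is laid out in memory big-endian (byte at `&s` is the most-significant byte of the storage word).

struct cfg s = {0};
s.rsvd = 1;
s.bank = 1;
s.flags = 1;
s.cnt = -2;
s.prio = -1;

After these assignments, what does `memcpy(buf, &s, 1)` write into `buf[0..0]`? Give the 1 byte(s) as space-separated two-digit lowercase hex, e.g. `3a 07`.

[6+:2] rsvd=1 & 0x3 = 0x1; word=0x40
[5+:1] bank=1 & 0x1 = 0x1; word=0x60
[4+:1] flags=1 & 0x1 = 0x1; word=0x70
[2+:2] cnt=-2 & 0x3 = 0x2; word=0x78
[0+:2] prio=-1 & 0x3 = 0x3; word=0x7b
word = 0x7b → big-endian bytes:
  [0]=0x7b

7b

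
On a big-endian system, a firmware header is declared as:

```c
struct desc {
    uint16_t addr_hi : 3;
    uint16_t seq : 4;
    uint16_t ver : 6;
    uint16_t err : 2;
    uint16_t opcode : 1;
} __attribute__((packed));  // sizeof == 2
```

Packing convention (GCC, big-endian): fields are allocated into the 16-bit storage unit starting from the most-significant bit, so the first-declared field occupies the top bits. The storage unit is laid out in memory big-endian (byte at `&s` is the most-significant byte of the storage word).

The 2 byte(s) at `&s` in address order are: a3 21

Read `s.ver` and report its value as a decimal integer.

36

[0]=0xa3 [1]=0x21 (big-endian) → word 0xa321
addr_hi:3 @ bit 13 → (0xa321>>13)&0x7 = 0x5
seq:4 @ bit 9 → (0xa321>>9)&0xf = 0x1
ver:6 @ bit 3 → (0xa321>>3)&0x3f = 0x24  ←
err:2 @ bit 1 → (0xa321>>1)&0x3 = 0x0
opcode:1 @ bit 0 → (0xa321>>0)&0x1 = 0x1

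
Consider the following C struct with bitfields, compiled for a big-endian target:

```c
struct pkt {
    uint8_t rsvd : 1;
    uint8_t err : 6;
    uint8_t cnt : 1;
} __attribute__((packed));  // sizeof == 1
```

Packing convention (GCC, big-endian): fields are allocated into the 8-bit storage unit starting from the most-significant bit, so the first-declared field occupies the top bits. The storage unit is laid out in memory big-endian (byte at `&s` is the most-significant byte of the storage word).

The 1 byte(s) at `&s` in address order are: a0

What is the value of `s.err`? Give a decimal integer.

[0]=0xa0 (big-endian) → word 0xa0
rsvd:1 @ bit 7 → (0xa0>>7)&0x1 = 0x1
err:6 @ bit 1 → (0xa0>>1)&0x3f = 0x10  ←
cnt:1 @ bit 0 → (0xa0>>0)&0x1 = 0x0

16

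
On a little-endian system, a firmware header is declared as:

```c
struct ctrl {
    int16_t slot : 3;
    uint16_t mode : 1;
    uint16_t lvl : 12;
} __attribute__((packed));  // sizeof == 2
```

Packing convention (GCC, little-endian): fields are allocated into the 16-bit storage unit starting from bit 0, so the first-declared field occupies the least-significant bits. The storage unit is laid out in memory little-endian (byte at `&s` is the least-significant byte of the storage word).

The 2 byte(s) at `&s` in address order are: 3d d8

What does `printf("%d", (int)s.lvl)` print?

[0]=0x3d [1]=0xd8 (little-endian) → word 0xd83d
slot [0+:3] = (word>>0) & 0x7 = 5
mode [3+:1] = (word>>3) & 0x1 = 1
lvl [4+:12] = (word>>4) & 0xfff = 3459  ←

3459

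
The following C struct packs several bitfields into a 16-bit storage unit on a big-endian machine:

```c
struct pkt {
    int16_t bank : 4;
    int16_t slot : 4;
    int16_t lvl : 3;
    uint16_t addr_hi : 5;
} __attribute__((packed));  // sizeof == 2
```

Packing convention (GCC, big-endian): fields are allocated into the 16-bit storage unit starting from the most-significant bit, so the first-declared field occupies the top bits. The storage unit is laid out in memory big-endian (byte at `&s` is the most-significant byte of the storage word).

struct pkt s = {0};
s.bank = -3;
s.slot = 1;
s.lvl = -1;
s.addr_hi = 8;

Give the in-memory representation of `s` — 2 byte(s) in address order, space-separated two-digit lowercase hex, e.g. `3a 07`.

[12+:4] bank=-3 & 0xf = 0xd; word=0xd000
[8+:4] slot=1 & 0xf = 0x1; word=0xd100
[5+:3] lvl=-1 & 0x7 = 0x7; word=0xd1e0
[0+:5] addr_hi=8 & 0x1f = 0x8; word=0xd1e8
word = 0xd1e8 → big-endian bytes:
  [0]=0xd1  [1]=0xe8

d1 e8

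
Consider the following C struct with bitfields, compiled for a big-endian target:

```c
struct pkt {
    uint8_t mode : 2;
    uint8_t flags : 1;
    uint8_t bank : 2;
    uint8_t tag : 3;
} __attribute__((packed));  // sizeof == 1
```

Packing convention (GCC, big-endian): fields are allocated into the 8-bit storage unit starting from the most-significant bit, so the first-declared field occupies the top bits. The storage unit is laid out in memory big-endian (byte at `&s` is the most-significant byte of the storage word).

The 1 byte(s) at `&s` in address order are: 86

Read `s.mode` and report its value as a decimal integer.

[0]=0x86 (big-endian) → word 0x86
mode [6+:2] = (word>>6) & 0x3 = 2  ←
flags [5+:1] = (word>>5) & 0x1 = 0
bank [3+:2] = (word>>3) & 0x3 = 0
tag [0+:3] = (word>>0) & 0x7 = 6

2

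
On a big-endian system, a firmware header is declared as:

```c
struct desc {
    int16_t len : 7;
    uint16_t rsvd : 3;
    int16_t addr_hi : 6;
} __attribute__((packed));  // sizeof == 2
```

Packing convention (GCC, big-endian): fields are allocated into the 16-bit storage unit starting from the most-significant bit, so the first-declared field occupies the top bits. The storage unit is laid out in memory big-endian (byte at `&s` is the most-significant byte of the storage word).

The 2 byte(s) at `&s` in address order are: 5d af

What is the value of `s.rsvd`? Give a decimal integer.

[0]=0x5d [1]=0xaf (big-endian) → word 0x5daf
len:7 @ bit 9 → (0x5daf>>9)&0x7f = 0x2e
rsvd:3 @ bit 6 → (0x5daf>>6)&0x7 = 0x6  ←
addr_hi:6 @ bit 0 → (0x5daf>>0)&0x3f = 0x2f

6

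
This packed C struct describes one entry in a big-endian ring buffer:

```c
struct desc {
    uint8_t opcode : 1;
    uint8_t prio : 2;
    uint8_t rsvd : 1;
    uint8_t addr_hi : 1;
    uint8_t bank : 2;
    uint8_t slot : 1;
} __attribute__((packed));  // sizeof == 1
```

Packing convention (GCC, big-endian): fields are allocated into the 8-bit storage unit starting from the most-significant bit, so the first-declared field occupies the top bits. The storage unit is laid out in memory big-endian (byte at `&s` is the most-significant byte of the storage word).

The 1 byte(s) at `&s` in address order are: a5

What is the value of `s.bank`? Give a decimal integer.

[0]=0xa5 (big-endian) → word 0xa5
opcode [7+:1] = (word>>7) & 0x1 = 1
prio [5+:2] = (word>>5) & 0x3 = 1
rsvd [4+:1] = (word>>4) & 0x1 = 0
addr_hi [3+:1] = (word>>3) & 0x1 = 0
bank [1+:2] = (word>>1) & 0x3 = 2  ←
slot [0+:1] = (word>>0) & 0x1 = 1

2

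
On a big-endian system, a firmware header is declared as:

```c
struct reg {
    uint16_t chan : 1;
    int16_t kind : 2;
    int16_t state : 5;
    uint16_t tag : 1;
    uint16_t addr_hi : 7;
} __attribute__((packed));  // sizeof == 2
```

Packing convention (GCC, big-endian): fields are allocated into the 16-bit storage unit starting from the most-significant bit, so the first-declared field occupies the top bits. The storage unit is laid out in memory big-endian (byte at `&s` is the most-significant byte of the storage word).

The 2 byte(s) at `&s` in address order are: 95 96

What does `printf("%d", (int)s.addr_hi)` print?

22

[0]=0x95 [1]=0x96 (big-endian) → word 0x9596
chan:1 @ bit 15 → (0x9596>>15)&0x1 = 0x1
kind:2 @ bit 13 → (0x9596>>13)&0x3 = 0x0
state:5 @ bit 8 → (0x9596>>8)&0x1f = 0x15
tag:1 @ bit 7 → (0x9596>>7)&0x1 = 0x1
addr_hi:7 @ bit 0 → (0x9596>>0)&0x7f = 0x16  ←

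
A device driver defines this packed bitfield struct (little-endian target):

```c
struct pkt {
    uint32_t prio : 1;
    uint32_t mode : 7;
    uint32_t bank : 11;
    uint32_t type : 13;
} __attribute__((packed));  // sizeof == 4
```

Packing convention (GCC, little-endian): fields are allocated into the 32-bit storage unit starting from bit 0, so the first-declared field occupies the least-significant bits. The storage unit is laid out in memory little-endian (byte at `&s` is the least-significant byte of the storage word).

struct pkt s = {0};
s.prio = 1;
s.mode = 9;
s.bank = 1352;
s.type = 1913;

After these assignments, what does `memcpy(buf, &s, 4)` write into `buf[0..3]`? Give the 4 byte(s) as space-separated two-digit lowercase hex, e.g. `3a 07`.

[0+:1] prio=1 & 0x1 = 0x1; word=0x00000001
[1+:7] mode=9 & 0x7f = 0x9; word=0x00000013
[8+:11] bank=1352 & 0x7ff = 0x548; word=0x00054813
[19+:13] type=1913 & 0x1fff = 0x779; word=0x3bcd4813
word = 0x3bcd4813 → little-endian bytes:
  [0]=0x13  [1]=0x48  [2]=0xcd  [3]=0x3b

13 48 cd 3b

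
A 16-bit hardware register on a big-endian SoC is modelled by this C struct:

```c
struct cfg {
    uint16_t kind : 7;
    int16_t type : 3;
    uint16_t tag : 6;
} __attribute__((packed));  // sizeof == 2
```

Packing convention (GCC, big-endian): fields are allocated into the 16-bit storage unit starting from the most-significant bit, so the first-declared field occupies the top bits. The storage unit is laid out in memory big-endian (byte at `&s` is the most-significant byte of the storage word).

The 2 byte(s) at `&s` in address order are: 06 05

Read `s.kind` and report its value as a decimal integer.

[0]=0x06 [1]=0x05 (big-endian) → word 0x0605
kind [9+:7] = (word>>9) & 0x7f = 3  ←
type [6+:3] = (word>>6) & 0x7 = 0
tag [0+:6] = (word>>0) & 0x3f = 5

3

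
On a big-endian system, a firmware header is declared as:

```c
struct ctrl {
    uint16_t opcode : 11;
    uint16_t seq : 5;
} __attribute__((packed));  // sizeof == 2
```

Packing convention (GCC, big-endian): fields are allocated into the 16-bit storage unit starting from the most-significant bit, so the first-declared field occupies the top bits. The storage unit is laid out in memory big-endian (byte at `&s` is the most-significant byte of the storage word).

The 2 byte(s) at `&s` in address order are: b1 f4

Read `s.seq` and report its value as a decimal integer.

[0]=0xb1 [1]=0xf4 (big-endian) → word 0xb1f4
opcode:11 @ bit 5 → (0xb1f4>>5)&0x7ff = 0x58f
seq:5 @ bit 0 → (0xb1f4>>0)&0x1f = 0x14  ←

20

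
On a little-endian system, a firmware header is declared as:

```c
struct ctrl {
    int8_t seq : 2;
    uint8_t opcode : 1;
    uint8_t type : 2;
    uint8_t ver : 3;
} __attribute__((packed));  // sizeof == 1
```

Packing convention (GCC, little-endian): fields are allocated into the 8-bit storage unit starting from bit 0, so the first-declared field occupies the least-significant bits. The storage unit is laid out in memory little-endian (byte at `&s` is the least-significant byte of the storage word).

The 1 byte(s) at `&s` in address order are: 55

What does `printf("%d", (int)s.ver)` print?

[0]=0x55 (little-endian) → word 0x55
seq [0+:2] = (word>>0) & 0x3 = 1
opcode [2+:1] = (word>>2) & 0x1 = 1
type [3+:2] = (word>>3) & 0x3 = 2
ver [5+:3] = (word>>5) & 0x7 = 2  ←

2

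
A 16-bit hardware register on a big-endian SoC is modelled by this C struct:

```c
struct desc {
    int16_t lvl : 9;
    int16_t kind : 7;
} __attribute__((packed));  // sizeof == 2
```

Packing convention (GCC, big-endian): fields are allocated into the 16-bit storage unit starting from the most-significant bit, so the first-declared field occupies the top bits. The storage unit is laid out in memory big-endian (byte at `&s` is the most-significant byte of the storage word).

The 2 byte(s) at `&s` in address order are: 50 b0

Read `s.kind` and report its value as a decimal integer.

48

[0]=0x50 [1]=0xb0 (big-endian) → word 0x50b0
lvl [7+:9] = (word>>7) & 0x1ff = 161
kind [0+:7] = (word>>0) & 0x7f = 48  ←
kind signed 7b, MSB=0: value = 48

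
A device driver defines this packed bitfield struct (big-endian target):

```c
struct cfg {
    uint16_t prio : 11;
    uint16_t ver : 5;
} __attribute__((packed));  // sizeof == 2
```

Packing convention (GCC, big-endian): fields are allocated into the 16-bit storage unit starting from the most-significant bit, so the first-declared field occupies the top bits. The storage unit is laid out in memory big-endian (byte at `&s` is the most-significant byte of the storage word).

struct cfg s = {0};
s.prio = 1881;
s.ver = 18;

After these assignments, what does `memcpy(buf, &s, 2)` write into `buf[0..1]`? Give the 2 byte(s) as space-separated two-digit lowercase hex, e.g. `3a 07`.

prio (11b) val=1881 bits=0x759 at bit 5: 0xeb20
ver (5b) val=18 bits=0x12 at bit 0: 0xeb32
word = 0xeb32 → big-endian bytes:
  [0]=0xeb  [1]=0x32

eb 32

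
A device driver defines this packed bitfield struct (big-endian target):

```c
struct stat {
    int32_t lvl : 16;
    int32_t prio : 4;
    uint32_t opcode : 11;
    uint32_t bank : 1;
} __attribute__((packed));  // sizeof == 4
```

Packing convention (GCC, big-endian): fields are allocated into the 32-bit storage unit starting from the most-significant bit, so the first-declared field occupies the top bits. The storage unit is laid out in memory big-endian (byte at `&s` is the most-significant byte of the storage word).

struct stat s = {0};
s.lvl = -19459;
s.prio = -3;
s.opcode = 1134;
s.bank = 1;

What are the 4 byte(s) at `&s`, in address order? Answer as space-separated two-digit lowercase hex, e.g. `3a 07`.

b3 fd d8 dd

lvl (16b) val=-19459 bits=0xb3fd at bit 16: 0xb3fd0000
prio (4b) val=-3 bits=0xd at bit 12: 0xb3fdd000
opcode (11b) val=1134 bits=0x46e at bit 1: 0xb3fdd8dc
bank (1b) val=1 bits=0x1 at bit 0: 0xb3fdd8dd
word = 0xb3fdd8dd → big-endian bytes:
  [0]=0xb3  [1]=0xfd  [2]=0xd8  [3]=0xdd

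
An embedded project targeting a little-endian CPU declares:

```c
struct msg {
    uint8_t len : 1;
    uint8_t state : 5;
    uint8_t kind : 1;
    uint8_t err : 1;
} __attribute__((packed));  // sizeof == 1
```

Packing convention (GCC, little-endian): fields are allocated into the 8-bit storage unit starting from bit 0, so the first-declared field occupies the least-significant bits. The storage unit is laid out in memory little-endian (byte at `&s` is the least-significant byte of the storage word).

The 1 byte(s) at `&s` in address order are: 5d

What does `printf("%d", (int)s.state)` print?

[0]=0x5d (little-endian) → word 0x5d
len [0+:1] = (word>>0) & 0x1 = 1
state [1+:5] = (word>>1) & 0x1f = 14  ←
kind [6+:1] = (word>>6) & 0x1 = 1
err [7+:1] = (word>>7) & 0x1 = 0

14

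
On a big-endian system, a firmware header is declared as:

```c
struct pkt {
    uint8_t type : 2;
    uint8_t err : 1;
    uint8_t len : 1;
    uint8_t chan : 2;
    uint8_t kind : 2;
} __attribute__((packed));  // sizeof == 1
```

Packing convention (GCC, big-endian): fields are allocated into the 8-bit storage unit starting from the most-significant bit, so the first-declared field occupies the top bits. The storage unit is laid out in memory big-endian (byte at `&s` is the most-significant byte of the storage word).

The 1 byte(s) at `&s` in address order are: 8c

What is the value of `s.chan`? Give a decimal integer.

3

[0]=0x8c (big-endian) → word 0x8c
type [6+:2] = (word>>6) & 0x3 = 2
err [5+:1] = (word>>5) & 0x1 = 0
len [4+:1] = (word>>4) & 0x1 = 0
chan [2+:2] = (word>>2) & 0x3 = 3  ←
kind [0+:2] = (word>>0) & 0x3 = 0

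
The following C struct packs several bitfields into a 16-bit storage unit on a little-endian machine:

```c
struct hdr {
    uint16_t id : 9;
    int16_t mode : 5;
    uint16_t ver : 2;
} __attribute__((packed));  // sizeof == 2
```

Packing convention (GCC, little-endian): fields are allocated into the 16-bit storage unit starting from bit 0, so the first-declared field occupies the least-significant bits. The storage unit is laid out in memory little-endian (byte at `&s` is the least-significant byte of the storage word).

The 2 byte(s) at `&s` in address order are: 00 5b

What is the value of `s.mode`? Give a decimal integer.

[0]=0x00 [1]=0x5b (little-endian) → word 0x5b00
id [0+:9] = (word>>0) & 0x1ff = 256
mode [9+:5] = (word>>9) & 0x1f = 13  ←
ver [14+:2] = (word>>14) & 0x3 = 1
mode signed 5b, MSB=0: value = 13

13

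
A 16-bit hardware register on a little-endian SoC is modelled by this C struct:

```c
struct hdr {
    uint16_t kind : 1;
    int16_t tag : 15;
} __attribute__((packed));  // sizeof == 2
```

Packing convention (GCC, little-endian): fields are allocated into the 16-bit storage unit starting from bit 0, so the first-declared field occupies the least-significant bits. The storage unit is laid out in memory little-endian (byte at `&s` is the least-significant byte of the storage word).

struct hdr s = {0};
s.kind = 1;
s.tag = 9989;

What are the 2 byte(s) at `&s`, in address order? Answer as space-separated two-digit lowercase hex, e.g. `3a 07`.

kind (1b) val=1 bits=0x1 at bit 0: 0x0001
tag (15b) val=9989 bits=0x2705 at bit 1: 0x4e0b
word = 0x4e0b → little-endian bytes:
  [0]=0x0b  [1]=0x4e

0b 4e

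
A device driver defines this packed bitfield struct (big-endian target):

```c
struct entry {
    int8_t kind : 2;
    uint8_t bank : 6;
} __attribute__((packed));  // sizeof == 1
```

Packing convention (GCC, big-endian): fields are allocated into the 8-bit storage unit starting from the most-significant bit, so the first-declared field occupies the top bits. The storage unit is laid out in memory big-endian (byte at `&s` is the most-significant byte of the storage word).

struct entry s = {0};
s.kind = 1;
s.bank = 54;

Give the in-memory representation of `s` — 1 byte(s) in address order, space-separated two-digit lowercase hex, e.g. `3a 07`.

76

kind (2b) val=1 bits=0x1 at bit 6: 0x40
bank (6b) val=54 bits=0x36 at bit 0: 0x76
word = 0x76 → big-endian bytes:
  [0]=0x76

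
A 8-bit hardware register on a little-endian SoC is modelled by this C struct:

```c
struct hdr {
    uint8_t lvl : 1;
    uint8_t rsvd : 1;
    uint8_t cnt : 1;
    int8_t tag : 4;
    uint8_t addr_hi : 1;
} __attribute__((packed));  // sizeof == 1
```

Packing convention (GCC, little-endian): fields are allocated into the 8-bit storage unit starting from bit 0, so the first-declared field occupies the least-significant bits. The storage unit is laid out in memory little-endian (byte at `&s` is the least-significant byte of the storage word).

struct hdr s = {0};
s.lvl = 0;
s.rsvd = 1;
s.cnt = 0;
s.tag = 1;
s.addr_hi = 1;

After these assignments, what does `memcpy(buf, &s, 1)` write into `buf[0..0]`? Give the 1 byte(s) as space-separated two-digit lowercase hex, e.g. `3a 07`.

8a

lvl:1 = 0 → 0x0 << 0 → word 0x00
rsvd:1 = 1 → 0x1 << 1 → word 0x02
cnt:1 = 0 → 0x0 << 2 → word 0x02
tag:4 = 1 → 0x1 << 3 → word 0x0a
addr_hi:1 = 1 → 0x1 << 7 → word 0x8a
word = 0x8a → little-endian bytes:
  [0]=0x8a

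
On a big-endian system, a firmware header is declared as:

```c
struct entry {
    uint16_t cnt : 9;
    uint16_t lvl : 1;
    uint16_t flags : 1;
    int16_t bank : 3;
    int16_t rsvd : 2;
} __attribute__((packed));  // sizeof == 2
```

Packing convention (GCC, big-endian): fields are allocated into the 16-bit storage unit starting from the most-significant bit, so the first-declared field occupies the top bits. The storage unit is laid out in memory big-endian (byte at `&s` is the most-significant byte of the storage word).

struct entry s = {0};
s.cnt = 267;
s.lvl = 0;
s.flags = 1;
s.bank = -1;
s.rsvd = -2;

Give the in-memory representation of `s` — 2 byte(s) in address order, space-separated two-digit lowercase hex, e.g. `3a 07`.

85 be

cnt:9 = 267 → 0x10b << 7 → word 0x8580
lvl:1 = 0 → 0x0 << 6 → word 0x8580
flags:1 = 1 → 0x1 << 5 → word 0x85a0
bank:3 = -1 → 0x7 << 2 → word 0x85bc
rsvd:2 = -2 → 0x2 << 0 → word 0x85be
word = 0x85be → big-endian bytes:
  [0]=0x85  [1]=0xbe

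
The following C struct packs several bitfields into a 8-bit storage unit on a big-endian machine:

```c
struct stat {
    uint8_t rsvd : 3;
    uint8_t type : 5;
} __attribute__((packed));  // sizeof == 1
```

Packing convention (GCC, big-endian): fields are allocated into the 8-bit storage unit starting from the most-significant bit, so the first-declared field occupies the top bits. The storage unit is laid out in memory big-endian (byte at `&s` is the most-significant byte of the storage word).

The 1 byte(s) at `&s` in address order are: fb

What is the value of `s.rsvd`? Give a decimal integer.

[0]=0xfb (big-endian) → word 0xfb
rsvd:3 @ bit 5 → (0xfb>>5)&0x7 = 0x7  ←
type:5 @ bit 0 → (0xfb>>0)&0x1f = 0x1b

7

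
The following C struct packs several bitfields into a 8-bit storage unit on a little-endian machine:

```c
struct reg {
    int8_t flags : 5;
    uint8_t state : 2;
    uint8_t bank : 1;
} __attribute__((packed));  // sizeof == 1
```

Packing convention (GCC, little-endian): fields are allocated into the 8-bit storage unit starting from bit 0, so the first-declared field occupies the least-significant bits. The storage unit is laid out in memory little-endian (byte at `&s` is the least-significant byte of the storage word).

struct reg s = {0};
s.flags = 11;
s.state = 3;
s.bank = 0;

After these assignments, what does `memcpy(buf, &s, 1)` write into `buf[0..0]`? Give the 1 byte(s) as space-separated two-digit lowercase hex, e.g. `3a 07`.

6b

[0+:5] flags=11 & 0x1f = 0xb; word=0x0b
[5+:2] state=3 & 0x3 = 0x3; word=0x6b
[7+:1] bank=0 & 0x1 = 0x0; word=0x6b
word = 0x6b → little-endian bytes:
  [0]=0x6b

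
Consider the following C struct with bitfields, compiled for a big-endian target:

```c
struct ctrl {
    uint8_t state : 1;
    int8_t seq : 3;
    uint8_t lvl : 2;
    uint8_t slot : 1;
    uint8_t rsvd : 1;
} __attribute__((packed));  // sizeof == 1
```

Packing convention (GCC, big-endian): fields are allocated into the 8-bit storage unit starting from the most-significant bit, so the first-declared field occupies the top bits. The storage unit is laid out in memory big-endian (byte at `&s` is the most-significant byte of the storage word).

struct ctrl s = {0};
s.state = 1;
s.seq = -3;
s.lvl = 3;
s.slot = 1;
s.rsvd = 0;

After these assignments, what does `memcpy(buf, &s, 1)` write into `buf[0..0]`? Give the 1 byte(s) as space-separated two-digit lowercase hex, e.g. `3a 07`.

de

state:1 = 1 → 0x1 << 7 → word 0x80
seq:3 = -3 → 0x5 << 4 → word 0xd0
lvl:2 = 3 → 0x3 << 2 → word 0xdc
slot:1 = 1 → 0x1 << 1 → word 0xde
rsvd:1 = 0 → 0x0 << 0 → word 0xde
word = 0xde → big-endian bytes:
  [0]=0xde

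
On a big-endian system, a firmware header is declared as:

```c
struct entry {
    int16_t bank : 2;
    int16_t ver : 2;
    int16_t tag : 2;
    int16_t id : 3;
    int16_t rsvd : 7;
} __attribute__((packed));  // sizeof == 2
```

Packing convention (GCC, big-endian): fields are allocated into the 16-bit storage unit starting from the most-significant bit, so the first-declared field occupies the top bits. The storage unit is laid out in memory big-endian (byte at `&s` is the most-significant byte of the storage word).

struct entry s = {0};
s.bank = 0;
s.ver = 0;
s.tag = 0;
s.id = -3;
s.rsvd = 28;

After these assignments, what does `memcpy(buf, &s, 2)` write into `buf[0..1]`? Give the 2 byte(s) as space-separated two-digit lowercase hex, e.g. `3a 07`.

02 9c

bank:2 = 0 → 0x0 << 14 → word 0x0000
ver:2 = 0 → 0x0 << 12 → word 0x0000
tag:2 = 0 → 0x0 << 10 → word 0x0000
id:3 = -3 → 0x5 << 7 → word 0x0280
rsvd:7 = 28 → 0x1c << 0 → word 0x029c
word = 0x029c → big-endian bytes:
  [0]=0x02  [1]=0x9c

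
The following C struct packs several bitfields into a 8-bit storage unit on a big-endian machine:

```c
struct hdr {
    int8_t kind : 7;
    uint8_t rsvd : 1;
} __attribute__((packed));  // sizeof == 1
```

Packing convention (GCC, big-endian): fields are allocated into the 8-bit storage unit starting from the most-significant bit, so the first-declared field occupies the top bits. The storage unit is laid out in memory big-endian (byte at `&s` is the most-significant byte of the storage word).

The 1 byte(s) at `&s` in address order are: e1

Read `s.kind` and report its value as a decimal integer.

-16

[0]=0xe1 (big-endian) → word 0xe1
kind [1+:7] = (word>>1) & 0x7f = 112  ←
rsvd [0+:1] = (word>>0) & 0x1 = 1
kind signed 7b, MSB=1: 112 - 128 = -16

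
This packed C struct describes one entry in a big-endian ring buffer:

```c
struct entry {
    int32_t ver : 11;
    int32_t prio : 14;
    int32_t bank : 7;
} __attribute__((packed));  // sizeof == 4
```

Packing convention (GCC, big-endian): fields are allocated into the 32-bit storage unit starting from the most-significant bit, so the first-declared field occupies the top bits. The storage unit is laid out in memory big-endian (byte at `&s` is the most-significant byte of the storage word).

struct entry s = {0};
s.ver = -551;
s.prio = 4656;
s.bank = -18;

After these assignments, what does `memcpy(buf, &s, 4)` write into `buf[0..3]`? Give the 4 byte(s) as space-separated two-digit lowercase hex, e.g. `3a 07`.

bb 29 18 6e

ver (11b) val=-551 bits=0x5d9 at bit 21: 0xbb200000
prio (14b) val=4656 bits=0x1230 at bit 7: 0xbb291800
bank (7b) val=-18 bits=0x6e at bit 0: 0xbb29186e
word = 0xbb29186e → big-endian bytes:
  [0]=0xbb  [1]=0x29  [2]=0x18  [3]=0x6e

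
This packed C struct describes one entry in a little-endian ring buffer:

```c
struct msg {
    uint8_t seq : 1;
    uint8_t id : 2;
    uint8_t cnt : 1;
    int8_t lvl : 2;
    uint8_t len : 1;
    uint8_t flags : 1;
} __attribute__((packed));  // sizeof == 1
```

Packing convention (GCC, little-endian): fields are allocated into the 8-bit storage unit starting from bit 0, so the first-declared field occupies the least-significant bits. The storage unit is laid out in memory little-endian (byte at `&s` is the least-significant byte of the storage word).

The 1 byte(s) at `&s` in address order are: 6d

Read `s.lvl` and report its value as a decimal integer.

-2

[0]=0x6d (little-endian) → word 0x6d
seq:1 @ bit 0 → (0x6d>>0)&0x1 = 0x1
id:2 @ bit 1 → (0x6d>>1)&0x3 = 0x2
cnt:1 @ bit 3 → (0x6d>>3)&0x1 = 0x1
lvl:2 @ bit 4 → (0x6d>>4)&0x3 = 0x2  ←
len:1 @ bit 6 → (0x6d>>6)&0x1 = 0x1
flags:1 @ bit 7 → (0x6d>>7)&0x1 = 0x0
lvl signed 2b, MSB=1: 2 - 4 = -2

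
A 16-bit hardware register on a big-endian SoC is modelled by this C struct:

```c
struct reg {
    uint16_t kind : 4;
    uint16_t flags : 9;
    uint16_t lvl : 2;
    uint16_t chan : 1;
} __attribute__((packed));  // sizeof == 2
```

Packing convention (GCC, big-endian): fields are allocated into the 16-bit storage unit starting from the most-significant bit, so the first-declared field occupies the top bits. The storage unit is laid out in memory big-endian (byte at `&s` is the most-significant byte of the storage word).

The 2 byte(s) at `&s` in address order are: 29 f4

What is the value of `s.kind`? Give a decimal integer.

[0]=0x29 [1]=0xf4 (big-endian) → word 0x29f4
kind [12+:4] = (word>>12) & 0xf = 2  ←
flags [3+:9] = (word>>3) & 0x1ff = 318
lvl [1+:2] = (word>>1) & 0x3 = 2
chan [0+:1] = (word>>0) & 0x1 = 0

2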